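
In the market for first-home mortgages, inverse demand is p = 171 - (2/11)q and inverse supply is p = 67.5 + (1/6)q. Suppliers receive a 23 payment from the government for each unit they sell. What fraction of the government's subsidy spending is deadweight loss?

Pre-subsidy: 171 - (2/11)q = 67.5 + (1/6)q gives q* = 297 and p* = 117.
With the subsidy, sellers receive ps = pb + 23 for each unit, where pb is the price buyers pay.
On the curves, pb = 171 - (2/11)q and ps = 67.5 + (1/6)q; the wedge ps − pb = 23 gives 67.5 + (1/6)q − (171 - (2/11)q) = 23, so q' = 363.
Then pb = 171 − (2/11)·363 = 105 and ps = 67.5 + (1/6)·363 = 128.
ΔCS = ½(297 + 363)(117 − 105) = 3960; ΔPS = ½(297 + 363)(128 − 117) = 3630.
Government spending = 23 × 363 = 8349.
DWL = ½ × 23 × (363 − 297) = 759; fraction = 759 / 8349 = 1/11.

DWL / government spending = 1/11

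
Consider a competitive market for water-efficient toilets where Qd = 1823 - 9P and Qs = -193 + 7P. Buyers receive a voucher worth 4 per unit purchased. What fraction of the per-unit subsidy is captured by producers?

Pre-subsidy: 1823 - 9P = -193 + 7P gives P* = 126, Q* = 689.
With the rebate, buyers effectively pay Pb = Ps − 4, where Ps is the price sellers receive.
Demand in terms of Ps becomes Qd = 1823 − 9(Ps − 4) = 1859 - 9Ps. Setting this equal to supply: 1859 - 9Ps = -193 + 7Ps, so Ps = 128.25.
Buyers pay Pb = 128.25 − 4 = 124.25; Q' = -193 + 7·128.25 = 704.75.
Buyers' price falls by P* − Pb = 126 − 124.25 = 1.75; sellers' price rises by Ps − P* = 128.25 − 126 = 2.25.
So producers capture 2.25/4 = 0.5625 of each unit of subsidy.

Producer share = 0.5625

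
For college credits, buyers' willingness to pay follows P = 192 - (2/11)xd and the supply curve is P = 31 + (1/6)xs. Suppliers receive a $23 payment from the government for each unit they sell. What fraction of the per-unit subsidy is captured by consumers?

Pre-subsidy: 192 - (2/11)x = 31 + (1/6)x gives x* = 462 and P* = 108.
With the subsidy, sellers receive Ps = Pb + 23 for each unit, where Pb is the price buyers pay.
On the curves, Pb = 192 - (2/11)x and Ps = 31 + (1/6)x; the wedge Ps − Pb = 23 gives 31 + (1/6)x − (192 - (2/11)x) = 23, so x' = 528.
Then Pb = 192 − (2/11)·528 = 96 and Ps = 31 + (1/6)·528 = 119.
Buyers' price falls by P* − Pb = 108 − 96 = 12; sellers' price rises by Ps − P* = 119 − 108 = 11.
So consumers capture 12/23 = 12/23 of each unit of subsidy.

Consumer share = 12/23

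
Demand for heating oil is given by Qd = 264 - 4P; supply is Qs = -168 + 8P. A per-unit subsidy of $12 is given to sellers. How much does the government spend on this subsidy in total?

Pre-subsidy: 264 - 4P = -168 + 8P gives P* = 36, Q* = 120.
With the subsidy, sellers receive Ps = Pb + 12 for each unit, where Pb is the price buyers pay.
Supply in terms of Pb becomes Qs = -168 + 8(Pb + 12) = -72 + 8Pb. Setting this equal to demand: 264 - 4Pb = -72 + 8Pb, so Pb = 28.
Sellers receive Ps = 28 + 12 = 40; Q' = 264 − 4·28 = 152.
Government outlay = subsidy × quantity = 12 × 152 = 1824.

Government cost = $1824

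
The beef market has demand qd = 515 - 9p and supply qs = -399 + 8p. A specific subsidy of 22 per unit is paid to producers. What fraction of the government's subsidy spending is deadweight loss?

DWL / government spending = 792/2113

Pre-subsidy: 515 - 9p = -399 + 8p gives p* = 914/17, q* = 529/17.
With the subsidy, sellers receive ps = pb + 22 for each unit, where pb is the price buyers pay.
Supply in terms of pb becomes qs = -399 + 8(pb + 22) = -223 + 8pb. Setting this equal to demand: 515 - 9pb = -223 + 8pb, so pb = 738/17.
Sellers receive ps = 738/17 + 22 = 1112/17; q' = 515 − 9·(738/17) = 2113/17.
ΔCS = ½(529/17 + 2113/17)(914/17 − 738/17) = 232496/289; ΔPS = ½(529/17 + 2113/17)(1112/17 − 914/17) = 261558/289.
Government spending = 22 × 2113/17 = 46486/17.
DWL = ½ × 22 × (2113/17 − 529/17) = 17424/17; fraction = (17424/17) / (46486/17) = 792/2113.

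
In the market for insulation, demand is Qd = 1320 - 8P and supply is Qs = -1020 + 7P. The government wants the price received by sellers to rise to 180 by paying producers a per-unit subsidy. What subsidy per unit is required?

Required subsidy s = 45 per unit

At a seller price of 180, quantity supplied is -1020 + 7·180 = 240.
Buyers absorb 240 only when they pay Pb with 1320 − 8·Pb = 240, i.e. Pb = 135.
s = Ps − Pb = 180 − 135 = 45.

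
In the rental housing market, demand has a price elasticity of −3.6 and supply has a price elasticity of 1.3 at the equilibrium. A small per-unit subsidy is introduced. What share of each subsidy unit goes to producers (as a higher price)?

For a small subsidy around the equilibrium, the benefit split depends on the relative slopes, which at a point are proportional to the elasticities.
Buyer share = εs/(εs + |εd|) = 1.3/(1.3 + 3.6) = 13/49; seller share = |εd|/(εs + |εd|) = 36/49.
So producers capture 36/49 of the subsidy.

Producer share = 36/49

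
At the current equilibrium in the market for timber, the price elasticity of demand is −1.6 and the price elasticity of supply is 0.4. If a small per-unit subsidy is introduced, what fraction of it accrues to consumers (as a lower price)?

For a small subsidy around the equilibrium, the benefit split depends on the relative slopes, which at a point are proportional to the elasticities.
Buyer share = εs/(εs + |εd|) = 0.4/(0.4 + 1.6) = 0.2; seller share = |εd|/(εs + |εd|) = 0.8.

Consumer share = 0.2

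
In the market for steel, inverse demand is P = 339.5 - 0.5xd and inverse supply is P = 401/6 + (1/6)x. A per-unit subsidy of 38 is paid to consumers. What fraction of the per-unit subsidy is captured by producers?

Producer share = 0.25

Pre-subsidy: 339.5 - 0.5x = 401/6 + (1/6)x gives x* = 409 and P* = 135.
With the rebate, buyers effectively pay Pb = Ps − 38, where Ps is the price sellers receive.
On the curves, Pb = 339.5 - 0.5x and Ps = 401/6 + (1/6)x; the wedge Ps − Pb = 38 gives 401/6 + (1/6)x − (339.5 - 0.5x) = 38, so x' = 466.
Then Pb = 339.5 − 0.5·466 = 106.5 and Ps = 401/6 + (1/6)·466 = 144.5.
Buyers' price falls by P* − Pb = 135 − 106.5 = 28.5; sellers' price rises by Ps − P* = 144.5 − 135 = 9.5.
So producers capture 9.5/38 = 0.25 of each unit of subsidy.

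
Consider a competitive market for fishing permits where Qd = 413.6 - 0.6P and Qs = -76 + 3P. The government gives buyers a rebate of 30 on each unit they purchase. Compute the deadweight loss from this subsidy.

Deadweight loss = 225

Pre-subsidy: 413.6 - 0.6P = -76 + 3P gives P* = 136, Q* = 332.
With the rebate, buyers effectively pay Pb = Ps − 30, where Ps is the price sellers receive.
Demand in terms of Ps becomes Qd = 413.6 − 0.6(Ps − 30) = 431.6 - 0.6Ps. Setting this equal to supply: 431.6 - 0.6Ps = -76 + 3Ps, so Ps = 141.
Buyers pay Pb = 141 − 30 = 111; Q' = -76 + 3·141 = 347.
The subsidy expands output by 347 − 332 = 15 past the efficient level; on those units the gap between marginal cost and willingness to pay runs from 0 up to 30.
DWL = ½ × 30 × 15 = 225.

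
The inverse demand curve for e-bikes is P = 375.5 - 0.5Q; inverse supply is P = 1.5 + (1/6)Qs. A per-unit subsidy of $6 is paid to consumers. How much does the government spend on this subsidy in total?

Government cost = $3420

Pre-subsidy: 375.5 - 0.5Q = 1.5 + (1/6)Q gives Q* = 561 and P* = 95.
With the rebate, buyers effectively pay Pb = Ps − 6, where Ps is the price sellers receive.
On the curves, Pb = 375.5 - 0.5Q and Ps = 1.5 + (1/6)Q; the wedge Ps − Pb = 6 gives 1.5 + (1/6)Q − (375.5 - 0.5Q) = 6, so Q' = 570.
Then Pb = 375.5 − 0.5·570 = 90.5 and Ps = 1.5 + (1/6)·570 = 96.5.
Government outlay = subsidy × quantity = 6 × 570 = 3420.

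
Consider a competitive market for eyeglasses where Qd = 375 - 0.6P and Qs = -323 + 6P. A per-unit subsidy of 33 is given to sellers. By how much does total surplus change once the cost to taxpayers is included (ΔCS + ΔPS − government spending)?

Pre-subsidy: 375 - 0.6P = -323 + 6P gives P* = 3490/33, Q* = 3427/11.
With the subsidy, sellers receive Ps = Pb + 33 for each unit, where Pb is the price buyers pay.
Supply in terms of Pb becomes Qs = -323 + 6(Pb + 33) = -125 + 6Pb. Setting this equal to demand: 375 - 0.6Pb = -125 + 6Pb, so Pb = 2500/33.
Sellers receive Ps = 2500/33 + 33 = 3589/33; Q' = 375 − 0.6·(2500/33) = 3625/11.
ΔCS = ½(3427/11 + 3625/11)(3490/33 − 2500/33) = 105780/11; ΔPS = ½(3427/11 + 3625/11)(3589/33 − 3490/33) = 10578/11.
Government spending = 33 × 3625/11 = 10875.
Net change = 105780/11 + 10578/11 − 10875 = -297. The loss equals the DWL triangle ½·33·18.

Net change in total surplus = -297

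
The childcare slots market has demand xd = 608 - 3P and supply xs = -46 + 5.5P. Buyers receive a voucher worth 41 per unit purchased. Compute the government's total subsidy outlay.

Pre-subsidy: 608 - 3P = -46 + 5.5P gives P* = 1308/17, x* = 6412/17.
With the rebate, buyers effectively pay Pb = Ps − 41, where Ps is the price sellers receive.
Demand in terms of Ps becomes xd = 608 − 3(Ps − 41) = 731 - 3Ps. Setting this equal to supply: 731 - 3Ps = -46 + 5.5Ps, so Ps = 1554/17.
Buyers pay Pb = 1554/17 − 41 = 857/17; x' = -46 + 5.5·(1554/17) = 7765/17.
Government outlay = subsidy × quantity = 41 × 7765/17 = 318365/17.

Government cost = 318365/17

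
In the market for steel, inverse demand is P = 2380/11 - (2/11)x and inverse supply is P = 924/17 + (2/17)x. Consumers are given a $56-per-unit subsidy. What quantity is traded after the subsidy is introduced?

x' = 728

Pre-subsidy: 2380/11 - (2/11)x = 924/17 + (2/17)x gives x* = 541 and P* = 118.
With the rebate, buyers effectively pay Pb = Ps − 56, where Ps is the price sellers receive.
On the curves, Pb = 2380/11 - (2/11)x and Ps = 924/17 + (2/17)x; the wedge Ps − Pb = 56 gives 924/17 + (2/17)x − (2380/11 - (2/11)x) = 56, so x' = 728.
Then Pb = 2380/11 − (2/11)·728 = 84 and Ps = 924/17 + (2/17)·728 = 140.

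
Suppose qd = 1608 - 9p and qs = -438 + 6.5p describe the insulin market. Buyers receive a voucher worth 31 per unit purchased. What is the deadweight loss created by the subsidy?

Deadweight loss = 1813.5

Pre-subsidy: 1608 - 9p = -438 + 6.5p gives p* = 132, q* = 420.
With the rebate, buyers effectively pay pb = ps − 31, where ps is the price sellers receive.
Demand in terms of ps becomes qd = 1608 − 9(ps − 31) = 1887 - 9ps. Setting this equal to supply: 1887 - 9ps = -438 + 6.5ps, so ps = 150.
Buyers pay pb = 150 − 31 = 119; q' = -438 + 6.5·150 = 537.
The subsidy expands output by 537 − 420 = 117 past the efficient level; on those units the gap between marginal cost and willingness to pay runs from 0 up to 31.
DWL = ½ × 31 × 117 = 1813.5.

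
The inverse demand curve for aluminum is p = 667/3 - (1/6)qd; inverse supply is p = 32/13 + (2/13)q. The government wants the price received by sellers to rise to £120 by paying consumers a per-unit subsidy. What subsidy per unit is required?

At a seller price of 120, quantity supplied is -16 + 6.5·120 = 764.
Buyers absorb 764 only when they pay pb = 667/3 − (1/6)·764 = 95.
s = ps − pb = 120 − 95 = 25.

Required subsidy s = £25 per unit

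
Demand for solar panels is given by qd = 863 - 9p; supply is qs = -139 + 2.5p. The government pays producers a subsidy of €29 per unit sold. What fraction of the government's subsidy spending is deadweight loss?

DWL / government spending = 1305/6236

Pre-subsidy: 863 - 9p = -139 + 2.5p gives p* = 2004/23, q* = 1813/23.
With the subsidy, sellers receive ps = pb + 29 for each unit, where pb is the price buyers pay.
Supply in terms of pb becomes qs = -139 + 2.5(pb + 29) = -66.5 + 2.5pb. Setting this equal to demand: 863 - 9pb = -66.5 + 2.5pb, so pb = 1859/23.
Sellers receive ps = 1859/23 + 29 = 2526/23; q' = 863 − 9·(1859/23) = 3118/23.
ΔCS = ½(1813/23 + 3118/23)(2004/23 − 1859/23) = 714995/1058; ΔPS = ½(1813/23 + 3118/23)(2526/23 − 2004/23) = 1286991/529.
Government spending = 29 × 3118/23 = 90422/23.
DWL = ½ × 29 × (3118/23 − 1813/23) = 37845/46; fraction = (37845/46) / (90422/23) = 1305/6236.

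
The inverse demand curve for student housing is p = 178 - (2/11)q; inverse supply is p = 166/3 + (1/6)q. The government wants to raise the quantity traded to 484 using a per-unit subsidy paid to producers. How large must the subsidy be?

At q = 484, from the demand curve buyers pay pb = 178 − (2/11)·484 = 90; from the supply curve sellers need ps = 166/3 + (1/6)·484 = 136.
The subsidy must fill the gap: s = ps − pb = 136 − 90 = 46.

Required subsidy s = 46 per unit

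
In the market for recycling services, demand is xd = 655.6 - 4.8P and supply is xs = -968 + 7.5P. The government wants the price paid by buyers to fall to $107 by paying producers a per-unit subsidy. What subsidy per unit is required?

At a buyer price of 107, quantity demanded is 655.6 − 4.8·107 = 142.
Sellers supply 142 only when they receive Ps with -968 + 7.5·Ps = 142, i.e. Ps = 148.
s = Ps − Pb = 148 − 107 = 41.

Required subsidy s = $41 per unit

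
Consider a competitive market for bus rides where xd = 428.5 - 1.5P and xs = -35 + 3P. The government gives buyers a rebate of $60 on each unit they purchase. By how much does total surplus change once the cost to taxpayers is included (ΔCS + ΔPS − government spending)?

Net change in total surplus = -$1800

Pre-subsidy: 428.5 - 1.5P = -35 + 3P gives P* = 103, x* = 274.
With the rebate, buyers effectively pay Pb = Ps − 60, where Ps is the price sellers receive.
Demand in terms of Ps becomes xd = 428.5 − 1.5(Ps − 60) = 518.5 - 1.5Ps. Setting this equal to supply: 518.5 - 1.5Ps = -35 + 3Ps, so Ps = 123.
Buyers pay Pb = 123 − 60 = 63; x' = -35 + 3·123 = 334.
ΔCS = ½(274 + 334)(103 − 63) = 12160; ΔPS = ½(274 + 334)(123 − 103) = 6080.
Government spending = 60 × 334 = 20040.
Net change = 12160 + 6080 − 20040 = -1800. The loss equals the DWL triangle ½·60·60.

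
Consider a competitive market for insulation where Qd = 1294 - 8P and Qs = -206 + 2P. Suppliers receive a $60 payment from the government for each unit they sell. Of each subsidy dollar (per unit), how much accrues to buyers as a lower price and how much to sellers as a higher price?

Pre-subsidy: 1294 - 8P = -206 + 2P gives P* = 150, Q* = 94.
With the subsidy, sellers receive Ps = Pb + 60 for each unit, where Pb is the price buyers pay.
Supply in terms of Pb becomes Qs = -206 + 2(Pb + 60) = -86 + 2Pb. Setting this equal to demand: 1294 - 8Pb = -86 + 2Pb, so Pb = 138.
Sellers receive Ps = 138 + 60 = 198; Q' = 1294 − 8·138 = 190.
Buyers' price falls by P* − Pb = 150 − 138 = 12; sellers' price rises by Ps − P* = 198 − 150 = 48.

Buyers gain $12 per unit; sellers gain $48 per unit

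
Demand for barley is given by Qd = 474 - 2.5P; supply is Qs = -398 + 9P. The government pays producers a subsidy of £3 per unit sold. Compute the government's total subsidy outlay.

Government cost = 20031/23

Pre-subsidy: 474 - 2.5P = -398 + 9P gives P* = 1744/23, Q* = 6542/23.
With the subsidy, sellers receive Ps = Pb + 3 for each unit, where Pb is the price buyers pay.
Supply in terms of Pb becomes Qs = -398 + 9(Pb + 3) = -371 + 9Pb. Setting this equal to demand: 474 - 2.5Pb = -371 + 9Pb, so Pb = 1690/23.
Sellers receive Ps = 1690/23 + 3 = 1759/23; Q' = 474 − 2.5·(1690/23) = 6677/23.
Government outlay = subsidy × quantity = 3 × 6677/23 = 20031/23.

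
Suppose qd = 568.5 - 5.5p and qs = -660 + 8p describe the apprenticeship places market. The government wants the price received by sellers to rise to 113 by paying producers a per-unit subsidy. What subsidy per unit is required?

At a seller price of 113, quantity supplied is -660 + 8·113 = 244.
Buyers absorb 244 only when they pay pb with 568.5 − 5.5·pb = 244, i.e. pb = 59.
s = ps − pb = 113 − 59 = 54.

Required subsidy s = 54 per unit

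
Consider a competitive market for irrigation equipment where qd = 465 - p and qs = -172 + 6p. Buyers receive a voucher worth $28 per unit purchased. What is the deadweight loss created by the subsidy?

Pre-subsidy: 465 - p = -172 + 6p gives p* = 91, q* = 374.
With the rebate, buyers effectively pay pb = ps − 28, where ps is the price sellers receive.
Demand in terms of ps becomes qd = 465 − 1(ps − 28) = 493 - ps. Setting this equal to supply: 493 - ps = -172 + 6ps, so ps = 95.
Buyers pay pb = 95 − 28 = 67; q' = -172 + 6·95 = 398.
The subsidy expands output by 398 − 374 = 24 past the efficient level; on those units the gap between marginal cost and willingness to pay runs from 0 up to 28.
DWL = ½ × 28 × 24 = 336.

Deadweight loss = $336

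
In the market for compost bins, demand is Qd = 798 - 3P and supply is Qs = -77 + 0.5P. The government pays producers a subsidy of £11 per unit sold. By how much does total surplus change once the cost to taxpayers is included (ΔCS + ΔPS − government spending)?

Pre-subsidy: 798 - 3P = -77 + 0.5P gives P* = 250, Q* = 48.
With the subsidy, sellers receive Ps = Pb + 11 for each unit, where Pb is the price buyers pay.
Supply in terms of Pb becomes Qs = -77 + 0.5(Pb + 11) = -71.5 + 0.5Pb. Setting this equal to demand: 798 - 3Pb = -71.5 + 0.5Pb, so Pb = 1739/7.
Sellers receive Ps = 1739/7 + 11 = 1816/7; Q' = 798 − 3·(1739/7) = 369/7.
ΔCS = ½(48 + 369/7)(250 − 1739/7) = 7755/98; ΔPS = ½(48 + 369/7)(1816/7 − 250) = 23265/49.
Government spending = 11 × 369/7 = 4059/7.
Net change = 7755/98 + 23265/49 − 4059/7 = -363/14. The loss equals the DWL triangle ½·11·33/7.

Net change in total surplus = -363/14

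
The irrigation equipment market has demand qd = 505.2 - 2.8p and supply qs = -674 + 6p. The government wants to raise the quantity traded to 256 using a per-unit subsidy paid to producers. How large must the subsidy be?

Required subsidy s = 66 per unit

At q = 256, invert demand for the buyer price: pb = (505.2 − 256)/2.8 = 89; invert supply for the seller price: ps = (256 − (-674))/6 = 155.
The subsidy must fill the gap: s = ps − pb = 155 − 89 = 66.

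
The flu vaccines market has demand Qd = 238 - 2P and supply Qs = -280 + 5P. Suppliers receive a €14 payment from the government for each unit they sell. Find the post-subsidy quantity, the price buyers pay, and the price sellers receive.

Q' = 110; buyers pay €64; sellers receive €78

Pre-subsidy: 238 - 2P = -280 + 5P gives P* = 74, Q* = 90.
With the subsidy, sellers receive Ps = Pb + 14 for each unit, where Pb is the price buyers pay.
Supply in terms of Pb becomes Qs = -280 + 5(Pb + 14) = -210 + 5Pb. Setting this equal to demand: 238 - 2Pb = -210 + 5Pb, so Pb = 64.
Sellers receive Ps = 64 + 14 = 78; Q' = 238 − 2·64 = 110.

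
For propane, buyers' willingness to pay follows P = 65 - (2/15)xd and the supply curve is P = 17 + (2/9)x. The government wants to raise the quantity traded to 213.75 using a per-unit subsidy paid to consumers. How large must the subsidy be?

At x = 213.75, from the demand curve buyers pay Pb = 65 − (2/15)·213.75 = 36.5; from the supply curve sellers need Ps = 17 + (2/9)·213.75 = 64.5.
The subsidy must fill the gap: s = Ps − Pb = 64.5 − 36.5 = 28.

Required subsidy s = 28 per unit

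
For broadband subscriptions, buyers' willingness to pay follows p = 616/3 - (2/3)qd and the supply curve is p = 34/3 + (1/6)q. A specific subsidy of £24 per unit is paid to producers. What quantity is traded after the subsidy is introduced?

q' = 261.6

Pre-subsidy: 616/3 - (2/3)q = 34/3 + (1/6)q gives q* = 232.8 and p* = 752/15.
With the subsidy, sellers receive ps = pb + 24 for each unit, where pb is the price buyers pay.
On the curves, pb = 616/3 - (2/3)q and ps = 34/3 + (1/6)q; the wedge ps − pb = 24 gives 34/3 + (1/6)q − (616/3 - (2/3)q) = 24, so q' = 261.6.
Then pb = 616/3 − (2/3)·261.6 = 464/15 and ps = 34/3 + (1/6)·261.6 = 824/15.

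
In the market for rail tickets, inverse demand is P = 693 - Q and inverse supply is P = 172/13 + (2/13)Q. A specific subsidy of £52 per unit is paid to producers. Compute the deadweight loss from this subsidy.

Pre-subsidy: 693 - Q = 172/13 + (2/13)Q gives Q* = 8837/15 and P* = 1558/15.
With the subsidy, sellers receive Ps = Pb + 52 for each unit, where Pb is the price buyers pay.
On the curves, Pb = 693 - Q and Ps = 172/13 + (2/13)Q; the wedge Ps − Pb = 52 gives 172/13 + (2/13)Q − (693 - Q) = 52, so Q' = 634.2.
Then Pb = 693 − 1·634.2 = 58.8 and Ps = 172/13 + (2/13)·634.2 = 110.8.
The subsidy expands output by 634.2 − 8837/15 = 676/15 past the efficient level; on those units the gap between marginal cost and willingness to pay runs from 0 up to 52.
DWL = ½ × 52 × 676/15 = 17576/15.

Deadweight loss = 17576/15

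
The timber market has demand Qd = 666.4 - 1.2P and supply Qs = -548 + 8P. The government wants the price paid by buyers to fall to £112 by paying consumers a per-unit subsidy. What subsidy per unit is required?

At a buyer price of 112, quantity demanded is 666.4 − 1.2·112 = 532.
Sellers supply 532 only when they receive Ps with -548 + 8·Ps = 532, i.e. Ps = 135.
s = Ps − Pb = 135 − 112 = 23.

Required subsidy s = £23 per unit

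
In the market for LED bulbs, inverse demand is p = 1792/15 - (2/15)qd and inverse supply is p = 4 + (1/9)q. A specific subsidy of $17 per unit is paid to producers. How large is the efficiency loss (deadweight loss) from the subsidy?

Deadweight loss = 13005/22

Pre-subsidy: 1792/15 - (2/15)q = 4 + (1/9)q gives q* = 5196/11 and p* = 1864/33.
With the subsidy, sellers receive ps = pb + 17 for each unit, where pb is the price buyers pay.
On the curves, pb = 1792/15 - (2/15)q and ps = 4 + (1/9)q; the wedge ps − pb = 17 gives 4 + (1/9)q − (1792/15 - (2/15)q) = 17, so q' = 5961/11.
Then pb = 1792/15 − (2/15)·(5961/11) = 1558/33 and ps = 4 + (1/9)·(5961/11) = 2119/33.
The subsidy expands output by 5961/11 − 5196/11 = 765/11 past the efficient level; on those units the gap between marginal cost and willingness to pay runs from 0 up to 17.
DWL = ½ × 17 × 765/11 = 13005/22.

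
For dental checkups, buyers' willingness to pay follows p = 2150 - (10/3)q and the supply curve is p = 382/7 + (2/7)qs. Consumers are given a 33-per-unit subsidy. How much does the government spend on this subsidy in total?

Pre-subsidy: 2150 - (10/3)q = 382/7 + (2/7)q gives q* = 579 and p* = 220.
With the rebate, buyers effectively pay pb = ps − 33, where ps is the price sellers receive.
On the curves, pb = 2150 - (10/3)q and ps = 382/7 + (2/7)q; the wedge ps − pb = 33 gives 382/7 + (2/7)q − (2150 - (10/3)q) = 33, so q' = 44697/76.
Then pb = 2150 − (10/3)·(44697/76) = 7205/38 and ps = 382/7 + (2/7)·(44697/76) = 8459/38.
Government outlay = subsidy × quantity = 33 × 44697/76 = 1475001/76.

Government cost = 1475001/76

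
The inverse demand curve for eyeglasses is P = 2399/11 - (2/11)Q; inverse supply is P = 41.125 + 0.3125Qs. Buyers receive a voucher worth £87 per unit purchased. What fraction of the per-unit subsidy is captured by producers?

Producer share = 55/87

Pre-subsidy: 2399/11 - (2/11)Q = 41.125 + 0.3125Q gives Q* = 358 and P* = 153.
With the rebate, buyers effectively pay Pb = Ps − 87, where Ps is the price sellers receive.
On the curves, Pb = 2399/11 - (2/11)Q and Ps = 41.125 + 0.3125Q; the wedge Ps − Pb = 87 gives 41.125 + 0.3125Q − (2399/11 - (2/11)Q) = 87, so Q' = 534.
Then Pb = 2399/11 − (2/11)·534 = 121 and Ps = 41.125 + 0.3125·534 = 208.
Buyers' price falls by P* − Pb = 153 − 121 = 32; sellers' price rises by Ps − P* = 208 − 153 = 55.
So producers capture 55/87 = 55/87 of each unit of subsidy.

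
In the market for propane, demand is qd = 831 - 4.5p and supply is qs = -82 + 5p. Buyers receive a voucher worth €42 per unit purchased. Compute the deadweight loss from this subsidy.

Deadweight loss = 39690/19

Pre-subsidy: 831 - 4.5p = -82 + 5p gives p* = 1826/19, q* = 7572/19.
With the rebate, buyers effectively pay pb = ps − 42, where ps is the price sellers receive.
Demand in terms of ps becomes qd = 831 − 4.5(ps − 42) = 1020 - 4.5ps. Setting this equal to supply: 1020 - 4.5ps = -82 + 5ps, so ps = 116.
Buyers pay pb = 116 − 42 = 74; q' = -82 + 5·116 = 498.
The subsidy expands output by 498 − 7572/19 = 1890/19 past the efficient level; on those units the gap between marginal cost and willingness to pay runs from 0 up to 42.
DWL = ½ × 42 × 1890/19 = 39690/19.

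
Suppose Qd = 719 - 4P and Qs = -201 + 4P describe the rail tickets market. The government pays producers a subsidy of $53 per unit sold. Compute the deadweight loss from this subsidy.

Pre-subsidy: 719 - 4P = -201 + 4P gives P* = 115, Q* = 259.
With the subsidy, sellers receive Ps = Pb + 53 for each unit, where Pb is the price buyers pay.
Supply in terms of Pb becomes Qs = -201 + 4(Pb + 53) = 11 + 4Pb. Setting this equal to demand: 719 - 4Pb = 11 + 4Pb, so Pb = 88.5.
Sellers receive Ps = 88.5 + 53 = 141.5; Q' = 719 − 4·88.5 = 365.
The subsidy expands output by 365 − 259 = 106 past the efficient level; on those units the gap between marginal cost and willingness to pay runs from 0 up to 53.
DWL = ½ × 53 × 106 = 2809.

Deadweight loss = $2809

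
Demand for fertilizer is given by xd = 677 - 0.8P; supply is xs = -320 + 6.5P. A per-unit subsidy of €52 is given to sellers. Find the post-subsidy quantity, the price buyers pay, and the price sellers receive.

x' = 44149/73; buyers pay 6590/73; sellers receive 10386/73

Pre-subsidy: 677 - 0.8P = -320 + 6.5P gives P* = 9970/73, x* = 41445/73.
With the subsidy, sellers receive Ps = Pb + 52 for each unit, where Pb is the price buyers pay.
Supply in terms of Pb becomes xs = -320 + 6.5(Pb + 52) = 18 + 6.5Pb. Setting this equal to demand: 677 - 0.8Pb = 18 + 6.5Pb, so Pb = 6590/73.
Sellers receive Ps = 6590/73 + 52 = 10386/73; x' = 677 − 0.8·(6590/73) = 44149/73.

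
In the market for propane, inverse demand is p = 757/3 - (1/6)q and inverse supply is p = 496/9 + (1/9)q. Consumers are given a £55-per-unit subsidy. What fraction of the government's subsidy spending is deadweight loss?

Pre-subsidy: 757/3 - (1/6)q = 496/9 + (1/9)q gives q* = 710 and p* = 134.
With the rebate, buyers effectively pay pb = ps − 55, where ps is the price sellers receive.
On the curves, pb = 757/3 - (1/6)q and ps = 496/9 + (1/9)q; the wedge ps − pb = 55 gives 496/9 + (1/9)q − (757/3 - (1/6)q) = 55, so q' = 908.
Then pb = 757/3 − (1/6)·908 = 101 and ps = 496/9 + (1/9)·908 = 156.
ΔCS = ½(710 + 908)(134 − 101) = 26697; ΔPS = ½(710 + 908)(156 − 134) = 17798.
Government spending = 55 × 908 = 49940.
DWL = ½ × 55 × (908 − 710) = 5445; fraction = 5445 / 49940 = 99/908.

DWL / government spending = 99/908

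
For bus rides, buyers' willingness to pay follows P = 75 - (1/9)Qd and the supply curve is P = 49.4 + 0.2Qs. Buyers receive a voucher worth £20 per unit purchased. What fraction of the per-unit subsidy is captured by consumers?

Pre-subsidy: 75 - (1/9)Q = 49.4 + 0.2Q gives Q* = 576/7 and P* = 461/7.
With the rebate, buyers effectively pay Pb = Ps − 20, where Ps is the price sellers receive.
On the curves, Pb = 75 - (1/9)Q and Ps = 49.4 + 0.2Q; the wedge Ps − Pb = 20 gives 49.4 + 0.2Q − (75 - (1/9)Q) = 20, so Q' = 1026/7.
Then Pb = 75 − (1/9)·(1026/7) = 411/7 and Ps = 49.4 + 0.2·(1026/7) = 551/7.
Buyers' price falls by P* − Pb = 461/7 − 411/7 = 50/7; sellers' price rises by Ps − P* = 551/7 − 461/7 = 90/7.
So consumers capture (50/7)/20 = 5/14 of each unit of subsidy.

Consumer share = 5/14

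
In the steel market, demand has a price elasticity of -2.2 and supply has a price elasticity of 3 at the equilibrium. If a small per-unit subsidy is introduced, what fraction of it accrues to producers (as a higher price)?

Producer share = 11/26

For a small subsidy around the equilibrium, the benefit split depends on the relative slopes, which at a point are proportional to the elasticities.
Buyer share = εs/(εs + |εd|) = 3/(3 + 2.2) = 15/26; seller share = |εd|/(εs + |εd|) = 11/26.
So producers capture 11/26 of the subsidy.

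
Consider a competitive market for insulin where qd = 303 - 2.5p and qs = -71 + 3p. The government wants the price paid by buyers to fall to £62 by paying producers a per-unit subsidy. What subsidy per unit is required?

Required subsidy s = £11 per unit

At a buyer price of 62, quantity demanded is 303 − 2.5·62 = 148.
Sellers supply 148 only when they receive ps with -71 + 3·ps = 148, i.e. ps = 73.
s = ps − pb = 73 − 62 = 11.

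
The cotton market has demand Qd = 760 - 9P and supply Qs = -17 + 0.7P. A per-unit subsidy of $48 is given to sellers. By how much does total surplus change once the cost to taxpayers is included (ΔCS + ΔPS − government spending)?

Net change in total surplus = -72576/97

Pre-subsidy: 760 - 9P = -17 + 0.7P gives P* = 7770/97, Q* = 3790/97.
With the subsidy, sellers receive Ps = Pb + 48 for each unit, where Pb is the price buyers pay.
Supply in terms of Pb becomes Qs = -17 + 0.7(Pb + 48) = 16.6 + 0.7Pb. Setting this equal to demand: 760 - 9Pb = 16.6 + 0.7Pb, so Pb = 7434/97.
Sellers receive Ps = 7434/97 + 48 = 12090/97; Q' = 760 − 9·(7434/97) = 6814/97.
ΔCS = ½(3790/97 + 6814/97)(7770/97 − 7434/97) = 1781472/9409; ΔPS = ½(3790/97 + 6814/97)(12090/97 − 7770/97) = 22904640/9409.
Government spending = 48 × 6814/97 = 327072/97.
Net change = 1781472/9409 + 22904640/9409 − 327072/97 = -72576/97. The loss equals the DWL triangle ½·48·3024/97.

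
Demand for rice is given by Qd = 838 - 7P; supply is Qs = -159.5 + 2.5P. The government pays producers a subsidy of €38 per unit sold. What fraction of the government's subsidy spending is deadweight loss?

Pre-subsidy: 838 - 7P = -159.5 + 2.5P gives P* = 105, Q* = 103.
With the subsidy, sellers receive Ps = Pb + 38 for each unit, where Pb is the price buyers pay.
Supply in terms of Pb becomes Qs = -159.5 + 2.5(Pb + 38) = -64.5 + 2.5Pb. Setting this equal to demand: 838 - 7Pb = -64.5 + 2.5Pb, so Pb = 95.
Sellers receive Ps = 95 + 38 = 133; Q' = 838 − 7·95 = 173.
ΔCS = ½(103 + 173)(105 − 95) = 1380; ΔPS = ½(103 + 173)(133 − 105) = 3864.
Government spending = 38 × 173 = 6574.
DWL = ½ × 38 × (173 − 103) = 1330; fraction = 1330 / 6574 = 35/173.

DWL / government spending = 35/173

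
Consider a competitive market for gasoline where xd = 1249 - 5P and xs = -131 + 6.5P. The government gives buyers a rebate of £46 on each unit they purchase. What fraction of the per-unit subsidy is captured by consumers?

Consumer share = 13/23

Pre-subsidy: 1249 - 5P = -131 + 6.5P gives P* = 120, x* = 649.
With the rebate, buyers effectively pay Pb = Ps − 46, where Ps is the price sellers receive.
Demand in terms of Ps becomes xd = 1249 − 5(Ps − 46) = 1479 - 5Ps. Setting this equal to supply: 1479 - 5Ps = -131 + 6.5Ps, so Ps = 140.
Buyers pay Pb = 140 − 46 = 94; x' = -131 + 6.5·140 = 779.
Buyers' price falls by P* − Pb = 120 − 94 = 26; sellers' price rises by Ps − P* = 140 − 120 = 20.
So consumers capture 26/46 = 13/23 of each unit of subsidy.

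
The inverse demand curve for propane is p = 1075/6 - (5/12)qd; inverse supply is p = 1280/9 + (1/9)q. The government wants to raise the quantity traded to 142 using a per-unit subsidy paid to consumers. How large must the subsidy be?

Required subsidy s = 38 per unit

At q = 142, from the demand curve buyers pay pb = 1075/6 − (5/12)·142 = 120; from the supply curve sellers need ps = 1280/9 + (1/9)·142 = 158.
The subsidy must fill the gap: s = ps − pb = 158 − 120 = 38.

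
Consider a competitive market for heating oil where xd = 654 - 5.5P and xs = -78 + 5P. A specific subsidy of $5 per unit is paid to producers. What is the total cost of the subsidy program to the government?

Pre-subsidy: 654 - 5.5P = -78 + 5P gives P* = 488/7, x* = 1894/7.
With the subsidy, sellers receive Ps = Pb + 5 for each unit, where Pb is the price buyers pay.
Supply in terms of Pb becomes xs = -78 + 5(Pb + 5) = -53 + 5Pb. Setting this equal to demand: 654 - 5.5Pb = -53 + 5Pb, so Pb = 202/3.
Sellers receive Ps = 202/3 + 5 = 217/3; x' = 654 − 5.5·(202/3) = 851/3.
Government outlay = subsidy × quantity = 5 × 851/3 = 4255/3.

Government cost = 4255/3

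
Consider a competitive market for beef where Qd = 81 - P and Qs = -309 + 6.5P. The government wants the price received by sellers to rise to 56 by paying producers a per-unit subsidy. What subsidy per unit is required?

Required subsidy s = 30 per unit

At a seller price of 56, quantity supplied is -309 + 6.5·56 = 55.
Buyers absorb 55 only when they pay Pb with 81 − 1·Pb = 55, i.e. Pb = 26.
s = Ps − Pb = 56 − 26 = 30.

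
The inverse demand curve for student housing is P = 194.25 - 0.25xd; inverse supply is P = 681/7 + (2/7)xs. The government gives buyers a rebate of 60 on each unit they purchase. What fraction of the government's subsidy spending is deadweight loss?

DWL / government spending = 56/293

Pre-subsidy: 194.25 - 0.25x = 681/7 + (2/7)x gives x* = 181 and P* = 149.
With the rebate, buyers effectively pay Pb = Ps − 60, where Ps is the price sellers receive.
On the curves, Pb = 194.25 - 0.25x and Ps = 681/7 + (2/7)x; the wedge Ps − Pb = 60 gives 681/7 + (2/7)x − (194.25 - 0.25x) = 60, so x' = 293.
Then Pb = 194.25 − 0.25·293 = 121 and Ps = 681/7 + (2/7)·293 = 181.
ΔCS = ½(181 + 293)(149 − 121) = 6636; ΔPS = ½(181 + 293)(181 − 149) = 7584.
Government spending = 60 × 293 = 17580.
DWL = ½ × 60 × (293 − 181) = 3360; fraction = 3360 / 17580 = 56/293.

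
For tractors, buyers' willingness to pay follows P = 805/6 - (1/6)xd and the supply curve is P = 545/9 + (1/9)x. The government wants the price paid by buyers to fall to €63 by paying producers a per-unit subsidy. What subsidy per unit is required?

At a buyer price of 63, quantity demanded is 805 − 6·63 = 427.
Sellers supply 427 only when they receive Ps = 545/9 + (1/9)·427 = 108.
s = Ps − Pb = 108 − 63 = 45.

Required subsidy s = €45 per unit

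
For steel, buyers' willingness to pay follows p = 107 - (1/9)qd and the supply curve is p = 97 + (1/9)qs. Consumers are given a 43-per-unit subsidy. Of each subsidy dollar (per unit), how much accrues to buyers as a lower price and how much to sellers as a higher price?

Buyers gain 21.5 per unit; sellers gain 21.5 per unit

Pre-subsidy: 107 - (1/9)q = 97 + (1/9)q gives q* = 45 and p* = 102.
With the rebate, buyers effectively pay pb = ps − 43, where ps is the price sellers receive.
On the curves, pb = 107 - (1/9)q and ps = 97 + (1/9)q; the wedge ps − pb = 43 gives 97 + (1/9)q − (107 - (1/9)q) = 43, so q' = 238.5.
Then pb = 107 − (1/9)·238.5 = 80.5 and ps = 97 + (1/9)·238.5 = 123.5.
Buyers' price falls by p* − pb = 102 − 80.5 = 21.5; sellers' price rises by ps − p* = 123.5 − 102 = 21.5.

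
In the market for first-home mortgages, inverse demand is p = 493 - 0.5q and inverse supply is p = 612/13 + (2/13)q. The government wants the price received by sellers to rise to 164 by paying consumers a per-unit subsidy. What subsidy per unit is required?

At a seller price of 164, quantity supplied is -306 + 6.5·164 = 760.
Buyers absorb 760 only when they pay pb = 493 − 0.5·760 = 113.
s = ps − pb = 164 − 113 = 51.

Required subsidy s = 51 per unit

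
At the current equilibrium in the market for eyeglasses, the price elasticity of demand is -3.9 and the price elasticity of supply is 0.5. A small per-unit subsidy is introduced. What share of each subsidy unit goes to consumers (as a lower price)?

Consumer share = 5/44

For a small subsidy around the equilibrium, the benefit split depends on the relative slopes, which at a point are proportional to the elasticities.
Buyer share = εs/(εs + |εd|) = 0.5/(0.5 + 3.9) = 5/44; seller share = |εd|/(εs + |εd|) = 39/44.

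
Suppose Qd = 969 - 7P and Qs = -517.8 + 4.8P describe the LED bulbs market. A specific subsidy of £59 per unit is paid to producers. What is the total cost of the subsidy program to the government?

Pre-subsidy: 969 - 7P = -517.8 + 4.8P gives P* = 126, Q* = 87.
With the subsidy, sellers receive Ps = Pb + 59 for each unit, where Pb is the price buyers pay.
Supply in terms of Pb becomes Qs = -517.8 + 4.8(Pb + 59) = -234.6 + 4.8Pb. Setting this equal to demand: 969 - 7Pb = -234.6 + 4.8Pb, so Pb = 102.
Sellers receive Ps = 102 + 59 = 161; Q' = 969 − 7·102 = 255.
Government outlay = subsidy × quantity = 59 × 255 = 15045.

Government cost = £15045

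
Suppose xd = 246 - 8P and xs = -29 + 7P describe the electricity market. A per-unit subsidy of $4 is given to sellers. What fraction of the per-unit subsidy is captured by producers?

Producer share = 8/15

Pre-subsidy: 246 - 8P = -29 + 7P gives P* = 55/3, x* = 298/3.
With the subsidy, sellers receive Ps = Pb + 4 for each unit, where Pb is the price buyers pay.
Supply in terms of Pb becomes xs = -29 + 7(Pb + 4) = -1 + 7Pb. Setting this equal to demand: 246 - 8Pb = -1 + 7Pb, so Pb = 247/15.
Sellers receive Ps = 247/15 + 4 = 307/15; x' = 246 − 8·(247/15) = 1714/15.
Buyers' price falls by P* − Pb = 55/3 − 247/15 = 28/15; sellers' price rises by Ps − P* = 307/15 − 55/3 = 32/15.
So producers capture (32/15)/4 = 8/15 of each unit of subsidy.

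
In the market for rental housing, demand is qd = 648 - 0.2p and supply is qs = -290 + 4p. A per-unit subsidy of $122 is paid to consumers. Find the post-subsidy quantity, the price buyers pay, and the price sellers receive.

Pre-subsidy: 648 - 0.2p = -290 + 4p gives p* = 670/3, q* = 1810/3.
With the rebate, buyers effectively pay pb = ps − 122, where ps is the price sellers receive.
Demand in terms of ps becomes qd = 648 − 0.2(ps − 122) = 672.4 - 0.2ps. Setting this equal to supply: 672.4 - 0.2ps = -290 + 4ps, so ps = 1604/7.
Buyers pay pb = 1604/7 − 122 = 750/7; q' = -290 + 4·(1604/7) = 4386/7.

q' = 4386/7; buyers pay 750/7; sellers receive 1604/7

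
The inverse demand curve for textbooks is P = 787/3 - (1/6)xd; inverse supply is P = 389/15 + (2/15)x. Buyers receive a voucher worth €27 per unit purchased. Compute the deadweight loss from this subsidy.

Pre-subsidy: 787/3 - (1/6)x = 389/15 + (2/15)x gives x* = 788 and P* = 131.
With the rebate, buyers effectively pay Pb = Ps − 27, where Ps is the price sellers receive.
On the curves, Pb = 787/3 - (1/6)x and Ps = 389/15 + (2/15)x; the wedge Ps − Pb = 27 gives 389/15 + (2/15)x − (787/3 - (1/6)x) = 27, so x' = 878.
Then Pb = 787/3 − (1/6)·878 = 116 and Ps = 389/15 + (2/15)·878 = 143.
The subsidy expands output by 878 − 788 = 90 past the efficient level; on those units the gap between marginal cost and willingness to pay runs from 0 up to 27.
DWL = ½ × 27 × 90 = 1215.

Deadweight loss = €1215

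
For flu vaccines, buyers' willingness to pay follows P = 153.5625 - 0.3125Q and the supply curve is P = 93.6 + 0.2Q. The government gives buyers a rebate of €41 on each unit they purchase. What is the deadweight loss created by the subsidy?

Pre-subsidy: 153.5625 - 0.3125Q = 93.6 + 0.2Q gives Q* = 117 and P* = 117.
With the rebate, buyers effectively pay Pb = Ps − 41, where Ps is the price sellers receive.
On the curves, Pb = 153.5625 - 0.3125Q and Ps = 93.6 + 0.2Q; the wedge Ps − Pb = 41 gives 93.6 + 0.2Q − (153.5625 - 0.3125Q) = 41, so Q' = 197.
Then Pb = 153.5625 − 0.3125·197 = 92 and Ps = 93.6 + 0.2·197 = 133.
The subsidy expands output by 197 − 117 = 80 past the efficient level; on those units the gap between marginal cost and willingness to pay runs from 0 up to 41.
DWL = ½ × 41 × 80 = 1640.

Deadweight loss = €1640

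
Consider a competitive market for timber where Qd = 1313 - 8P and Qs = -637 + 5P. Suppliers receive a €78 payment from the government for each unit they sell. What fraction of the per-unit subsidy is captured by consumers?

Pre-subsidy: 1313 - 8P = -637 + 5P gives P* = 150, Q* = 113.
With the subsidy, sellers receive Ps = Pb + 78 for each unit, where Pb is the price buyers pay.
Supply in terms of Pb becomes Qs = -637 + 5(Pb + 78) = -247 + 5Pb. Setting this equal to demand: 1313 - 8Pb = -247 + 5Pb, so Pb = 120.
Sellers receive Ps = 120 + 78 = 198; Q' = 1313 − 8·120 = 353.
Buyers' price falls by P* − Pb = 150 − 120 = 30; sellers' price rises by Ps − P* = 198 − 150 = 48.
So consumers capture 30/78 = 5/13 of each unit of subsidy.

Consumer share = 5/13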